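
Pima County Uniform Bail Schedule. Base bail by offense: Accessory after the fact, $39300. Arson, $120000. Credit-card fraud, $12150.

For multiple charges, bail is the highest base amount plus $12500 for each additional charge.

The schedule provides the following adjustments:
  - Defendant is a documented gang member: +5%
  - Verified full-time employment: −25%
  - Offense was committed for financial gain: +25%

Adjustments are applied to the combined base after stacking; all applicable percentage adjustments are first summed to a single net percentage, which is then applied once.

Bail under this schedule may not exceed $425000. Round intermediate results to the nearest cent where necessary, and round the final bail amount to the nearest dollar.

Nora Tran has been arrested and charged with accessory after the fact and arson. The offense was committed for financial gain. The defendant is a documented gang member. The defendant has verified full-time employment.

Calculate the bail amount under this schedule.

Base amounts from the schedule: accessory after the fact $39300; arson $120000.
Stacking rule: highest base plus $12500 per additional charge. Highest is arson at $120000; 1 additional charge → +$12500. Combined base = $132500.
Net percentage adjustment: +5% −25% +25% = +5%. $132500 × 1.05 = $139125.
$139125 is within the $425000 maximum.

$139125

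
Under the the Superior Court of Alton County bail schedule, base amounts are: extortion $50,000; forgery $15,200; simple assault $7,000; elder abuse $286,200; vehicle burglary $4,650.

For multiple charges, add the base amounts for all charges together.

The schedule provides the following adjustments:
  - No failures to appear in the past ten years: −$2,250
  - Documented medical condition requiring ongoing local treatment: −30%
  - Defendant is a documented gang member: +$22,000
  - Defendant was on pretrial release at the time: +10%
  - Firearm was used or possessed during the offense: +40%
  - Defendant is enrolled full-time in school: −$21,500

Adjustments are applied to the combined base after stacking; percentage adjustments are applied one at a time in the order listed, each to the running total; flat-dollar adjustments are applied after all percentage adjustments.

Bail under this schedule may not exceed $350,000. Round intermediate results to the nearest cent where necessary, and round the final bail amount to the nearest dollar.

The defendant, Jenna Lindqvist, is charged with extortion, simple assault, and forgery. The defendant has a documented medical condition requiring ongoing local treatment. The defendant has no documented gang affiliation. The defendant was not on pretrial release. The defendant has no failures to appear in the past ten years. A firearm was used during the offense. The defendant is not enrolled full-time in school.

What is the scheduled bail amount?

$68,506

Base amounts from the schedule: extortion $50,000; simple assault $7,000; forgery $15,200.
Stacking rule: sum of all bases. $50,000 + $7,000 + $15,200 = $72,200.
Documented medical condition requiring ongoing local treatment (−30%): $72,200 × 0.7 = $50,540.
Firearm was used or possessed during the offense (+40%): $50,540 × 1.4 = $70,756.
No failures to appear in the past ten years (−$2,250 flat): $70,756 − $2,250 = $68,506.
$68,506 is within the $350,000 maximum.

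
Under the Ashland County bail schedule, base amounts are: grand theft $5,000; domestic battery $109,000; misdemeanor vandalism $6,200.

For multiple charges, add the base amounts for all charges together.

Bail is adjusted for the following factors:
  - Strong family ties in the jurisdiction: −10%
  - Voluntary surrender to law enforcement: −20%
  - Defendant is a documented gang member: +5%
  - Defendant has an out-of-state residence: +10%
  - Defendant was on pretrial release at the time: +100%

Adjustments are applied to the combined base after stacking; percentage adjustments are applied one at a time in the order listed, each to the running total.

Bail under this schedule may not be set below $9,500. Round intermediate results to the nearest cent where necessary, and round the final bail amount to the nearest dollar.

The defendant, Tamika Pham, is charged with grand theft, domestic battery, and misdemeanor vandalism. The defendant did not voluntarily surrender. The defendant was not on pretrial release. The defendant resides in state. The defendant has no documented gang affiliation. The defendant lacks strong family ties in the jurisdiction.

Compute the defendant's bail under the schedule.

Base amounts from the schedule: grand theft $5,000; domestic battery $109,000; misdemeanor vandalism $6,200.
Stacking rule: sum of all bases. $5,000 + $109,000 + $6,200 = $120,200.
No adjustment factors apply to this defendant.
$120,200 is at or above the $9,500 minimum.

$120,200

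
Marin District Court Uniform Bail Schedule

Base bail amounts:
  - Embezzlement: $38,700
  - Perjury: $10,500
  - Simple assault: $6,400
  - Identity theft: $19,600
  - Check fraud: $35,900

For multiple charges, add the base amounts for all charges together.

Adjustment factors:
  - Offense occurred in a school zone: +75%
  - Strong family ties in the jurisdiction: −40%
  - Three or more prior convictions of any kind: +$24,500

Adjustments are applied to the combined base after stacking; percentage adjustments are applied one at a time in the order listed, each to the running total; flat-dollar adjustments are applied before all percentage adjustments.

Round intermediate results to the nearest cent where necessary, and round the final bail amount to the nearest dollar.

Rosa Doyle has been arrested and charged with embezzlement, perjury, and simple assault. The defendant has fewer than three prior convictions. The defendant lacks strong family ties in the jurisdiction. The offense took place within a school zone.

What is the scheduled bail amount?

$97,300

Base amounts from the schedule: embezzlement $38,700; perjury $10,500; simple assault $6,400.
Stacking rule: sum of all bases. $38,700 + $10,500 + $6,400 = $55,600.
Offense occurred in a school zone (+75%): $55,600 × 1.75 = $97,300.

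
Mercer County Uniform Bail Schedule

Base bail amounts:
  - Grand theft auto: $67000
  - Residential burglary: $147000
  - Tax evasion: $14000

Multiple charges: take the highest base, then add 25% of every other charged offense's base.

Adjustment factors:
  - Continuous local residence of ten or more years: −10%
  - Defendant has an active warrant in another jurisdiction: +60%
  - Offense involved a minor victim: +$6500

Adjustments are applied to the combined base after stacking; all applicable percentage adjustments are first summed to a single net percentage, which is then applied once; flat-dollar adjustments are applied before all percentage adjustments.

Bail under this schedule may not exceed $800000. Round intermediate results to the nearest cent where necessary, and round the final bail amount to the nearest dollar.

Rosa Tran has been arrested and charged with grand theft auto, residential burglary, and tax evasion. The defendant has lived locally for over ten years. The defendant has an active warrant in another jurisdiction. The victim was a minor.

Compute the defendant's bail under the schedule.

$260625

Base amounts from the schedule: grand theft auto $67000; residential burglary $147000; tax evasion $14000.
Stacking rule: highest base plus 25% of each additional charge. Highest is residential burglary at $147000. Additional: $67000 × 25% = $16750; $14000 × 25% = $3500. Combined base = $147000 + $20250 = $167250.
Offense involved a minor victim (+$6500 flat): $167250 + $6500 = $173750.
Net percentage adjustment: −10% +60% = +50%. $173750 × 1.5 = $260625.
$260625 is within the $800000 maximum.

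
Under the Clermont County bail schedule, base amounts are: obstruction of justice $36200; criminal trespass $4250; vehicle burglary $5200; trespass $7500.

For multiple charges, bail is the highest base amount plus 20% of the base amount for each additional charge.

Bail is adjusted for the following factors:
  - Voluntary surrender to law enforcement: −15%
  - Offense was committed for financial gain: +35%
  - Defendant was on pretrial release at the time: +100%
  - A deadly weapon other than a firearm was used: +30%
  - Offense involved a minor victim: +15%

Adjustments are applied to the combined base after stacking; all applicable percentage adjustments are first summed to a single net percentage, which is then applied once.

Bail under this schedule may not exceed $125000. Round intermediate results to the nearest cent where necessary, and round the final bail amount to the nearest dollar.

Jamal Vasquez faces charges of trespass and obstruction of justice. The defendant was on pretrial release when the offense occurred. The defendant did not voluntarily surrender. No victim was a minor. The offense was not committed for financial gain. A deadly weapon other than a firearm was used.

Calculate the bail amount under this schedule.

Base amounts from the schedule: trespass $7500; obstruction of justice $36200.
Stacking rule: highest base plus 20% of each additional charge. Highest is obstruction of justice at $36200. Additional: $7500 × 20% = $1500. Combined base = $36200 + $1500 = $37700.
Net percentage adjustment: +100% +30% = +130%. $37700 × 2.3 = $86710.
$86710 is within the $125000 maximum.

$86710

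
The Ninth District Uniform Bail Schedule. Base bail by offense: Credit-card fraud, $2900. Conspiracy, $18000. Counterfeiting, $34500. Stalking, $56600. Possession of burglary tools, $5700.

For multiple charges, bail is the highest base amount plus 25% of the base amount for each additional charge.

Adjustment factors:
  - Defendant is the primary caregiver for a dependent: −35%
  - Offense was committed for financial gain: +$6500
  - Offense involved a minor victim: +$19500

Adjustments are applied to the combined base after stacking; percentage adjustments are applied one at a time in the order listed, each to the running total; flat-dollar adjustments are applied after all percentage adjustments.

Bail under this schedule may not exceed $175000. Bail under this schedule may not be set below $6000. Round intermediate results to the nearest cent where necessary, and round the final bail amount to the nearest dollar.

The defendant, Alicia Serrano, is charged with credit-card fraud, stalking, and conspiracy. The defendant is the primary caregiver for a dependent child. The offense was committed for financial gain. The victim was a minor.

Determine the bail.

Base amounts from the schedule: credit-card fraud $2900; stalking $56600; conspiracy $18000.
Stacking rule: highest base plus 25% of each additional charge. Highest is stalking at $56600. Additional: $2900 × 25% = $725; $18000 × 25% = $4500. Combined base = $56600 + $5225 = $61825.
Defendant is the primary caregiver for a dependent (−35%): $61825 × 0.65 = $40186.25.
Offense was committed for financial gain (+$6500 flat): $40186.25 + $6500 = $46686.25.
Offense involved a minor victim (+$19500 flat): $46686.25 + $19500 = $66186.25.
$66186.25 is within the $175000 maximum.
$66186.25 is at or above the $6000 minimum.
Rounded to the nearest dollar: $66186.

$66186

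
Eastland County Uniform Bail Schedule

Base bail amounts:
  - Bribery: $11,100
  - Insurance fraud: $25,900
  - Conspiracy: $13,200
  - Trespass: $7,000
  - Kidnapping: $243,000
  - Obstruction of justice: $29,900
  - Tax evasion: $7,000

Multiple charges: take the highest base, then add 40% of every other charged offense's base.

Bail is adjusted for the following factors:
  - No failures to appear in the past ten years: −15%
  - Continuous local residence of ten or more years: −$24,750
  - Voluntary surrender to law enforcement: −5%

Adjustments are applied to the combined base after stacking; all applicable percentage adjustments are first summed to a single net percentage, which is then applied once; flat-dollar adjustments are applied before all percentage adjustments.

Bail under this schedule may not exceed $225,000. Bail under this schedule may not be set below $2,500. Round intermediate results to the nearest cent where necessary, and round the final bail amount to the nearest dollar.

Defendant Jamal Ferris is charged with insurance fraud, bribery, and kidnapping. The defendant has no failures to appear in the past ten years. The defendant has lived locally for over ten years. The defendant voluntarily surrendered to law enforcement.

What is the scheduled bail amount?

$186,440

Base amounts from the schedule: insurance fraud $25,900; bribery $11,100; kidnapping $243,000.
Stacking rule: highest base plus 40% of each additional charge. Highest is kidnapping at $243,000. Additional: $25,900 × 40% = $10,360; $11,100 × 40% = $4,440. Combined base = $243,000 + $14,800 = $257,800.
Continuous local residence of ten or more years (−$24,750 flat): $257,800 − $24,750 = $233,050.
Net percentage adjustment: −15% −5% = −20%. $233,050 × 0.8 = $186,440.
$186,440 is within the $225,000 maximum.
$186,440 is at or above the $2,500 minimum.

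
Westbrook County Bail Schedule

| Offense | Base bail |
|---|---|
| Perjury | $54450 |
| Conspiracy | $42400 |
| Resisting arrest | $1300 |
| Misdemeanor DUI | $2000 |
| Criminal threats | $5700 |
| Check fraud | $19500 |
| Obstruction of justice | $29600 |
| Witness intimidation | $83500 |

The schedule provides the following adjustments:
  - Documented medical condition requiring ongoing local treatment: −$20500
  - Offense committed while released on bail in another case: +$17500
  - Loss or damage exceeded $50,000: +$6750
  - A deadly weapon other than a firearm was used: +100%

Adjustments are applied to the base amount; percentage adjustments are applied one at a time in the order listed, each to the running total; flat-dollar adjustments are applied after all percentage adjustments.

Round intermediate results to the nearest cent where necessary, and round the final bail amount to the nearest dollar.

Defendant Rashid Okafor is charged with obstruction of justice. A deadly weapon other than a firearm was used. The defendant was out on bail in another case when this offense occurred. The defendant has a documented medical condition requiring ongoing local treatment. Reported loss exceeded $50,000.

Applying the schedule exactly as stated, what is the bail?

Base amounts from the schedule: obstruction of justice $29600.
Single charge. Combined base = $29600.
A deadly weapon other than a firearm was used (+100%): $29600 × 2 = $59200.
Documented medical condition requiring ongoing local treatment (−$20500 flat): $59200 − $20500 = $38700.
Offense committed while released on bail in another case (+$17500 flat): $38700 + $17500 = $56200.
Loss or damage exceeded $50,000 (+$6750 flat): $56200 + $6750 = $62950.

$62950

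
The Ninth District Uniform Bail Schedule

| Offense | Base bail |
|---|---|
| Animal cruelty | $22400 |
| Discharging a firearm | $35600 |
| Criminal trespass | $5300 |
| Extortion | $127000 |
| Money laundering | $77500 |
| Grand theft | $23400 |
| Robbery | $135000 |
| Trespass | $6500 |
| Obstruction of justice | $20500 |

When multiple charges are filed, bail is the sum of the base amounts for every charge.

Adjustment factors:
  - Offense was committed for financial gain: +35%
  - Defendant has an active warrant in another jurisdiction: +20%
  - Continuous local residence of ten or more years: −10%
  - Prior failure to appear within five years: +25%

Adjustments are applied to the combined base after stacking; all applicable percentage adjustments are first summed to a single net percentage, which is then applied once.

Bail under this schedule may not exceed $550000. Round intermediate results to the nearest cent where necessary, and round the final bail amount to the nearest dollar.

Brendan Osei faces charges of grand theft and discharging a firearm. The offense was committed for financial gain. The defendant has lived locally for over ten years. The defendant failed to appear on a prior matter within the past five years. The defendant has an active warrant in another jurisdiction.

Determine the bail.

$100300

Base amounts from the schedule: grand theft $23400; discharging a firearm $35600.
Stacking rule: sum of all bases. $23400 + $35600 = $59000.
Net percentage adjustment: +35% +20% −10% +25% = +70%. $59000 × 1.7 = $100300.
$100300 is within the $550000 maximum.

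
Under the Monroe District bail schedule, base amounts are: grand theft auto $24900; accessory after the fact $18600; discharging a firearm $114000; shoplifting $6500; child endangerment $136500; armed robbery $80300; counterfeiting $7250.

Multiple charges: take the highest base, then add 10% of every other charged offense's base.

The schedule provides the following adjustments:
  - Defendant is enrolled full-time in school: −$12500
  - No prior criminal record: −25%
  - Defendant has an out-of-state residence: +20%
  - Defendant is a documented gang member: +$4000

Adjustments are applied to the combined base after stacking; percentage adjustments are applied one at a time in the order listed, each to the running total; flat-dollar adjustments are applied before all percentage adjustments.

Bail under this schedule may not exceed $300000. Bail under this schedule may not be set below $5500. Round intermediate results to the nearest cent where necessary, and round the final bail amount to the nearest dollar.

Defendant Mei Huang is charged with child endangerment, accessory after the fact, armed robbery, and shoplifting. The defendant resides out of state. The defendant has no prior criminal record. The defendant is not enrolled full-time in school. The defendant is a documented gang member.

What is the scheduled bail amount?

Base amounts from the schedule: child endangerment $136500; accessory after the fact $18600; armed robbery $80300; shoplifting $6500.
Stacking rule: highest base plus 10% of each additional charge. Highest is child endangerment at $136500. Additional: $18600 × 10% = $1860; $80300 × 10% = $8030; $6500 × 10% = $650. Combined base = $136500 + $10540 = $147040.
Defendant is a documented gang member (+$4000 flat): $147040 + $4000 = $151040.
No prior criminal record (−25%): $151040 × 0.75 = $113280.
Defendant has an out-of-state residence (+20%): $113280 × 1.2 = $135936.
$135936 is within the $300000 maximum.
$135936 is at or above the $5500 minimum.

$135936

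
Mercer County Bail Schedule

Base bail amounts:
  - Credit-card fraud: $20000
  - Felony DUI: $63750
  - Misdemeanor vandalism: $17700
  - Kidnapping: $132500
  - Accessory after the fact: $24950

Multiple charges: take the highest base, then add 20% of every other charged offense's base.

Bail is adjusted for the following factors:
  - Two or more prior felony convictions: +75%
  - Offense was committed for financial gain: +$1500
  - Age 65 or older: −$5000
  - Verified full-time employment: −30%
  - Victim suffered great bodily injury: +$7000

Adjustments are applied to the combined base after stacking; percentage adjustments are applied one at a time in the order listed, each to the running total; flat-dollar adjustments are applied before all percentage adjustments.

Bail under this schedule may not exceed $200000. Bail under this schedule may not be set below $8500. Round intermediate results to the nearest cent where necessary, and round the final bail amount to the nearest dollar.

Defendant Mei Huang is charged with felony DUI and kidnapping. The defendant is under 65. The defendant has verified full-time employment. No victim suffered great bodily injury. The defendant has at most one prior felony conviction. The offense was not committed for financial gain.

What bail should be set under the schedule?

Base amounts from the schedule: felony DUI $63750; kidnapping $132500.
Stacking rule: highest base plus 20% of each additional charge. Highest is kidnapping at $132500. Additional: $63750 × 20% = $12750. Combined base = $132500 + $12750 = $145250.
Verified full-time employment (−30%): $145250 × 0.7 = $101675.
$101675 is within the $200000 maximum.
$101675 is at or above the $8500 minimum.

$101675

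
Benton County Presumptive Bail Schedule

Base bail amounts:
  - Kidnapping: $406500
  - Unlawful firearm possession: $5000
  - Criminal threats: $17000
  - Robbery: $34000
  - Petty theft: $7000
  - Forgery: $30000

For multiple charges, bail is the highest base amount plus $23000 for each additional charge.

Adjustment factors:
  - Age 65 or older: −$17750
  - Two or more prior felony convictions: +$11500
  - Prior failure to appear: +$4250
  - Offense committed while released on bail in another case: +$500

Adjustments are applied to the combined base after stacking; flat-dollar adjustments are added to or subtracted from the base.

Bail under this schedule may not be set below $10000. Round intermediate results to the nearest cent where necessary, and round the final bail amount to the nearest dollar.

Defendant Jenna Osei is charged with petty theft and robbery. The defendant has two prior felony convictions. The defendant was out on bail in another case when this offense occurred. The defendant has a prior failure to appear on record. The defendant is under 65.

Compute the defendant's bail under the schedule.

Base amounts from the schedule: petty theft $7000; robbery $34000.
Stacking rule: highest base plus $23000 per additional charge. Highest is robbery at $34000; 1 additional charge → +$23000. Combined base = $57000.
Two or more prior felony convictions (+$11500 flat): $57000 + $11500 = $68500.
Prior failure to appear (+$4250 flat): $68500 + $4250 = $72750.
Offense committed while released on bail in another case (+$500 flat): $72750 + $500 = $73250.
$73250 is at or above the $10000 minimum.

$73250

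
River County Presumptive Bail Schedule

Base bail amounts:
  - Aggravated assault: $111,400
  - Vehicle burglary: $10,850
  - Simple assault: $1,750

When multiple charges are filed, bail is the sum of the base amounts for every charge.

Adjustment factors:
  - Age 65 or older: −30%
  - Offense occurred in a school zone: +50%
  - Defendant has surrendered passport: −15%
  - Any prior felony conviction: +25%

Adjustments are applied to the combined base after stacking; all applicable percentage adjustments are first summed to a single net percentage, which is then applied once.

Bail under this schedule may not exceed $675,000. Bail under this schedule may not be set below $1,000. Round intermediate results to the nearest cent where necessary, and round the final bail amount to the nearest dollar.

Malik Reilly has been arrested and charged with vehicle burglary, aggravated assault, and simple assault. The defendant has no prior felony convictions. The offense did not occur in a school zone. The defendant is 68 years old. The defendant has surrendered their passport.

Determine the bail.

Base amounts from the schedule: vehicle burglary $10,850; aggravated assault $111,400; simple assault $1,750.
Stacking rule: sum of all bases. $10,850 + $111,400 + $1,750 = $124,000.
Net percentage adjustment: −30% −15% = −45%. $124,000 × 0.55 = $68,200.
$68,200 is within the $675,000 maximum.
$68,200 is at or above the $1,000 minimum.

$68,200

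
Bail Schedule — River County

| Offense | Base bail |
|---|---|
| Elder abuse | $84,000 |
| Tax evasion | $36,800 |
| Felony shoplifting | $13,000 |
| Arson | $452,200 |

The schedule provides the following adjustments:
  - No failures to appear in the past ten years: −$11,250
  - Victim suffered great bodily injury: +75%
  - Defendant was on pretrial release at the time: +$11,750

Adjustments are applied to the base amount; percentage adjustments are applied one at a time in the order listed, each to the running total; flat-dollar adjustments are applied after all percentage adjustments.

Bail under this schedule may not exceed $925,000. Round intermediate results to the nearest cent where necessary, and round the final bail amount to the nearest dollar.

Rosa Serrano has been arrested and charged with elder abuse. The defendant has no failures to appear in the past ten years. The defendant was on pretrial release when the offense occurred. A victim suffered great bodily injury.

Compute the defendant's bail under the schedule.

$147,500

Base amounts from the schedule: elder abuse $84,000.
Single charge. Combined base = $84,000.
Victim suffered great bodily injury (+75%): $84,000 × 1.75 = $147,000.
No failures to appear in the past ten years (−$11,250 flat): $147,000 − $11,250 = $135,750.
Defendant was on pretrial release at the time (+$11,750 flat): $135,750 + $11,750 = $147,500.
$147,500 is within the $925,000 maximum.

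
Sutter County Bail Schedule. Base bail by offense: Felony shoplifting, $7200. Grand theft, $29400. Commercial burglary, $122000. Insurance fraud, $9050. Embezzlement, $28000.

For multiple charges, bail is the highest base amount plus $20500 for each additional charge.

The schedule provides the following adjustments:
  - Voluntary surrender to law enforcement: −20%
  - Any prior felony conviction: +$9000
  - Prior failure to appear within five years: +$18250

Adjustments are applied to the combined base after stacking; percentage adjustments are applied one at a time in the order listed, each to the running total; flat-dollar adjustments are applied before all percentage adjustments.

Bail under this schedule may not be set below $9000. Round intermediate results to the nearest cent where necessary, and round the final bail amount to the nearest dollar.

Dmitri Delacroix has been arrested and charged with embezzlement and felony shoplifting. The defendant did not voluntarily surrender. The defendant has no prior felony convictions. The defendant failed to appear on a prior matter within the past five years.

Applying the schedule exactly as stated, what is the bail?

Base amounts from the schedule: embezzlement $28000; felony shoplifting $7200.
Stacking rule: highest base plus $20500 per additional charge. Highest is embezzlement at $28000; 1 additional charge → +$20500. Combined base = $48500.
Prior failure to appear within five years (+$18250 flat): $48500 + $18250 = $66750.
$66750 is at or above the $9000 minimum.

$66750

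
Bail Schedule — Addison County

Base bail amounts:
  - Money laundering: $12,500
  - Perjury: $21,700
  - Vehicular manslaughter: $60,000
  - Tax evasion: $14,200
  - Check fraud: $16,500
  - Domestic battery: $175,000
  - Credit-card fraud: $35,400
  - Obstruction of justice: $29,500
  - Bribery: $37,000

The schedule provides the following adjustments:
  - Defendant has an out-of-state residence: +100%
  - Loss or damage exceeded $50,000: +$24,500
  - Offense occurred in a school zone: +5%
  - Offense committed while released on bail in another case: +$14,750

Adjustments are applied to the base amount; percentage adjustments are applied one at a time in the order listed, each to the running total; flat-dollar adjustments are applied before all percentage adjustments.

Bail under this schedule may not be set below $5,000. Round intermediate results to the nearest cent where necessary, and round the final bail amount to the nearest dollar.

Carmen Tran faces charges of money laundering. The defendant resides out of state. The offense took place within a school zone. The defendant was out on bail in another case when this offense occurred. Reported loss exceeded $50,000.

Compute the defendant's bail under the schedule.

$108,675

Base amounts from the schedule: money laundering $12,500.
Single charge. Combined base = $12,500.
Loss or damage exceeded $50,000 (+$24,500 flat): $12,500 + $24,500 = $37,000.
Offense committed while released on bail in another case (+$14,750 flat): $37,000 + $14,750 = $51,750.
Defendant has an out-of-state residence (+100%): $51,750 × 2 = $103,500.
Offense occurred in a school zone (+5%): $103,500 × 1.05 = $108,675.
$108,675 is at or above the $5,000 minimum.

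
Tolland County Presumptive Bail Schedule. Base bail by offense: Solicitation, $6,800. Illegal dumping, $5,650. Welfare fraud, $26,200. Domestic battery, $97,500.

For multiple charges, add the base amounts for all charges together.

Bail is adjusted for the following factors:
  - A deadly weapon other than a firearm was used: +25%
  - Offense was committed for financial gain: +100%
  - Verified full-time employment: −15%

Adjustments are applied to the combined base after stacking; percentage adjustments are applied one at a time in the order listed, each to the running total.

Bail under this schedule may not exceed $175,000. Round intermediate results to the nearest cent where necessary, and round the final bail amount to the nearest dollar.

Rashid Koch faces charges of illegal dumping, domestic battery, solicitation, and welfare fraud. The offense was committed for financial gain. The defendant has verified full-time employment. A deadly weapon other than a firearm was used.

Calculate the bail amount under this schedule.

Base amounts from the schedule: illegal dumping $5,650; domestic battery $97,500; solicitation $6,800; welfare fraud $26,200.
Stacking rule: sum of all bases. $5,650 + $97,500 + $6,800 + $26,200 = $136,150.
A deadly weapon other than a firearm was used (+25%): $136,150 × 1.25 = $170,187.50.
Offense was committed for financial gain (+100%): $170,187.50 × 2 = $340,375.
Verified full-time employment (−15%): $340,375 × 0.85 = $289,318.75.
Result $289,318.75 exceeds the maximum of $175,000; bail is capped at $175,000.

$175,000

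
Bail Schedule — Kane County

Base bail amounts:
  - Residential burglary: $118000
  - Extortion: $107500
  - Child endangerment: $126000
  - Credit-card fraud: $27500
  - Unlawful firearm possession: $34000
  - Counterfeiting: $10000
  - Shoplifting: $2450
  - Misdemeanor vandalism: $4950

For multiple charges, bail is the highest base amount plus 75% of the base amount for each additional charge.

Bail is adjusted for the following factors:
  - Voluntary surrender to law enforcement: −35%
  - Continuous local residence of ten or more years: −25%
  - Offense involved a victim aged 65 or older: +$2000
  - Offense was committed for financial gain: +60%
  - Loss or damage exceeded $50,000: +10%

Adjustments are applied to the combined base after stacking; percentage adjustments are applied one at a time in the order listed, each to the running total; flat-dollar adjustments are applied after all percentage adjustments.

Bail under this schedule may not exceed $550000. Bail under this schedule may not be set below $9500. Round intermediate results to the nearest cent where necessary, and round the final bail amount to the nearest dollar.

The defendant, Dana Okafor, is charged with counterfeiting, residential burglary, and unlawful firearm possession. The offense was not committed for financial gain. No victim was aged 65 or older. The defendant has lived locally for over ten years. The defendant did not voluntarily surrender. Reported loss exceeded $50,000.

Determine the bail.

$124575

Base amounts from the schedule: counterfeiting $10000; residential burglary $118000; unlawful firearm possession $34000.
Stacking rule: highest base plus 75% of each additional charge. Highest is residential burglary at $118000. Additional: $10000 × 75% = $7500; $34000 × 75% = $25500. Combined base = $118000 + $33000 = $151000.
Continuous local residence of ten or more years (−25%): $151000 × 0.75 = $113250.
Loss or damage exceeded $50,000 (+10%): $113250 × 1.1 = $124575.
$124575 is within the $550000 maximum.
$124575 is at or above the $9500 minimum.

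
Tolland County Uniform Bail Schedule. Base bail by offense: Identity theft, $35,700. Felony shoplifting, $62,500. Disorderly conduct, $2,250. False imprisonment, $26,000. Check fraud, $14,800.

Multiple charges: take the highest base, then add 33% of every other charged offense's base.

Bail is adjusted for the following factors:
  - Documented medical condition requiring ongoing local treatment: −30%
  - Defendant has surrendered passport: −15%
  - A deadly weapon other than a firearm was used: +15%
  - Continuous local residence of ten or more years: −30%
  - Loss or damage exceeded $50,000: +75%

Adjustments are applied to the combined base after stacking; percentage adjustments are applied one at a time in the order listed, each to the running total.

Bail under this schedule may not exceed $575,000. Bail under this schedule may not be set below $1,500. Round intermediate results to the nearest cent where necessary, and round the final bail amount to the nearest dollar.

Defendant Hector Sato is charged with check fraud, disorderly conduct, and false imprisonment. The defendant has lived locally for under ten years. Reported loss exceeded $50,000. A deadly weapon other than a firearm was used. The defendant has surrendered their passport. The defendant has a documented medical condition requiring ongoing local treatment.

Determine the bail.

$37,871

Base amounts from the schedule: check fraud $14,800; disorderly conduct $2,250; false imprisonment $26,000.
Stacking rule: highest base plus 33% of each additional charge. Highest is false imprisonment at $26,000. Additional: $14,800 × 33% = $4,884; $2,250 × 33% = $742.50. Combined base = $26,000 + $5,626.50 = $31,626.50.
Documented medical condition requiring ongoing local treatment (−30%): $31,626.50 × 0.7 = $22,138.55.
Defendant has surrendered passport (−15%): $22,138.55 × 0.85 = $18,817.77.
A deadly weapon other than a firearm was used (+15%): $18,817.77 × 1.15 = $21,640.44.
Loss or damage exceeded $50,000 (+75%): $21,640.44 × 1.75 = $37,870.77.
$37,870.77 is within the $575,000 maximum.
$37,870.77 is at or above the $1,500 minimum.
Rounded to the nearest dollar: $37,871.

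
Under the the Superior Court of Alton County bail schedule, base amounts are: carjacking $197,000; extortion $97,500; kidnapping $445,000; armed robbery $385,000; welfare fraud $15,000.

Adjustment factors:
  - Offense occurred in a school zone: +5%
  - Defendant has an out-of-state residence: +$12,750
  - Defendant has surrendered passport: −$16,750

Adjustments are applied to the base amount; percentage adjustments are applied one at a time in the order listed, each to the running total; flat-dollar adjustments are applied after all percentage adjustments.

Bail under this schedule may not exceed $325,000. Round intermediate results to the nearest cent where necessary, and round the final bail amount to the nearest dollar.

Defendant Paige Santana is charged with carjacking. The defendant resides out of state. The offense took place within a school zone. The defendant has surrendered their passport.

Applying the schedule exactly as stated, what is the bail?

$202,850

Base amounts from the schedule: carjacking $197,000.
Single charge. Combined base = $197,000.
Offense occurred in a school zone (+5%): $197,000 × 1.05 = $206,850.
Defendant has an out-of-state residence (+$12,750 flat): $206,850 + $12,750 = $219,600.
Defendant has surrendered passport (−$16,750 flat): $219,600 − $16,750 = $202,850.
$202,850 is within the $325,000 maximum.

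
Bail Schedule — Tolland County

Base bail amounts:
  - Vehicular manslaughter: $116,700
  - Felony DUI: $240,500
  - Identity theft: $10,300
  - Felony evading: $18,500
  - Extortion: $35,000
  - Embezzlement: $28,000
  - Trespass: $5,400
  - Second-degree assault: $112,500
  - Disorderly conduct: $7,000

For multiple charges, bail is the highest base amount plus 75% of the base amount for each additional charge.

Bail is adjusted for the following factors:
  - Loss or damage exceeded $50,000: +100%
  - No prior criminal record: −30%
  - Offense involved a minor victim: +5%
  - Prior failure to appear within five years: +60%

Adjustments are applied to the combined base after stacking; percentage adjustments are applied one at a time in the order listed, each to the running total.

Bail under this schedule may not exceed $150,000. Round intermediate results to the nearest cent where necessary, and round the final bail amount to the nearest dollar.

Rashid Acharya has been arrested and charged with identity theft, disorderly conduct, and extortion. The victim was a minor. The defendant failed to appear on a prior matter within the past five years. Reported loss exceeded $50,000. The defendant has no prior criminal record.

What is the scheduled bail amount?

Base amounts from the schedule: identity theft $10,300; disorderly conduct $7,000; extortion $35,000.
Stacking rule: highest base plus 75% of each additional charge. Highest is extortion at $35,000. Additional: $10,300 × 75% = $7,725; $7,000 × 75% = $5,250. Combined base = $35,000 + $12,975 = $47,975.
Loss or damage exceeded $50,000 (+100%): $47,975 × 2 = $95,950.
No prior criminal record (−30%): $95,950 × 0.7 = $67,165.
Offense involved a minor victim (+5%): $67,165 × 1.05 = $70,523.25.
Prior failure to appear within five years (+60%): $70,523.25 × 1.6 = $112,837.20.
$112,837.20 is within the $150,000 maximum.
Rounded to the nearest dollar: $112,837.

$112,837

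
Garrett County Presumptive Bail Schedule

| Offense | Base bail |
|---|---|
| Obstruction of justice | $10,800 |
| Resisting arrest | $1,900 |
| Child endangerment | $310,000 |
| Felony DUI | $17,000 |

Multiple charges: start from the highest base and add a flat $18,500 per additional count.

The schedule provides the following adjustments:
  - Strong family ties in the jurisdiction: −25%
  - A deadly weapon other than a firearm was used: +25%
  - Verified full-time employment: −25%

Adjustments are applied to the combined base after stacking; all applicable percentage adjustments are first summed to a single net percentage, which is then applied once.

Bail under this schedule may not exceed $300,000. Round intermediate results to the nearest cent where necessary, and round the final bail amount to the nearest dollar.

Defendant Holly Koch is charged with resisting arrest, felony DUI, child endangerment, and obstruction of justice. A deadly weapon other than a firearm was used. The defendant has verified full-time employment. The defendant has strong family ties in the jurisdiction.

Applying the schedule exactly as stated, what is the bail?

Base amounts from the schedule: resisting arrest $1,900; felony DUI $17,000; child endangerment $310,000; obstruction of justice $10,800.
Stacking rule: highest base plus $18,500 per additional charge. Highest is child endangerment at $310,000; 3 additional charges → +$55,500. Combined base = $365,500.
Net percentage adjustment: −25% +25% −25% = −25%. $365,500 × 0.75 = $274,125.
$274,125 is within the $300,000 maximum.

$274,125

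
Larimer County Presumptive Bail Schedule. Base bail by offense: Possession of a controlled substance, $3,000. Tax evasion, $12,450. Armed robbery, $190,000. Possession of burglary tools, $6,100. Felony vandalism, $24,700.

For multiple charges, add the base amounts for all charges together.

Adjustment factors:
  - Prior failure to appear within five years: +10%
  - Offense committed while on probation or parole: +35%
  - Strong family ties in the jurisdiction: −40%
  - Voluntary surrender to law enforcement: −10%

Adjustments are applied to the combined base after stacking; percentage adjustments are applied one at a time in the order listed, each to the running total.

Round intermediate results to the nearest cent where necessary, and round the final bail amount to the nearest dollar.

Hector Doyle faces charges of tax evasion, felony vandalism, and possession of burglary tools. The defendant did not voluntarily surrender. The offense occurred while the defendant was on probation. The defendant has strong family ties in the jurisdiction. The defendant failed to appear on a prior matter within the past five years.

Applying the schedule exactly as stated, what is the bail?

$38,536

Base amounts from the schedule: tax evasion $12,450; felony vandalism $24,700; possession of burglary tools $6,100.
Stacking rule: sum of all bases. $12,450 + $24,700 + $6,100 = $43,250.
Prior failure to appear within five years (+10%): $43,250 × 1.1 = $47,575.
Offense committed while on probation or parole (+35%): $47,575 × 1.35 = $64,226.25.
Strong family ties in the jurisdiction (−40%): $64,226.25 × 0.6 = $38,535.75.
Rounded to the nearest dollar: $38,536.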